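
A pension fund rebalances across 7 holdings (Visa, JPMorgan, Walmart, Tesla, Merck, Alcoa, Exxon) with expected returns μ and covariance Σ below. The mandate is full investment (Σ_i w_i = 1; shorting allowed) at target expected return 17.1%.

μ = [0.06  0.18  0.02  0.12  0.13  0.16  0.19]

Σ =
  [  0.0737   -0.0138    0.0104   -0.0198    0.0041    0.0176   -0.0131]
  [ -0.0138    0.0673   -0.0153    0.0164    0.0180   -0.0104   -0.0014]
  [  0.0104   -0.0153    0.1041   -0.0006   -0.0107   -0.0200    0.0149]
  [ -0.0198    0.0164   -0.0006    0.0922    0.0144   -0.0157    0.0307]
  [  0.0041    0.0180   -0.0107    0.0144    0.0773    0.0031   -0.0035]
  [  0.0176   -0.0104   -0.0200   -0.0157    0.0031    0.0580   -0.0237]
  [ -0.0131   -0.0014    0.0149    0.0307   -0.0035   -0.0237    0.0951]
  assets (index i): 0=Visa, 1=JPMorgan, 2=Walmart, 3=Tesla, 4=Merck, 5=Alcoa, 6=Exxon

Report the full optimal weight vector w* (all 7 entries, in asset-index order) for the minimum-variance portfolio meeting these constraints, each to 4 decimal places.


-0.0106  0.2864  0.0215  -0.0080  0.0461  0.3883  0.2763

u=Σ⁻¹μ = [0.7712  3.5949  1.2438  0.5342  0.8163  4.9464  3.0525]
v=Σ⁻¹𝟙 = [12.6800  22.2195  16.2031  8.8517  7.1222  31.2044  15.2315]
a=μᵀu=2.259829  b=𝟙ᵀu=14.959157  c=𝟙ᵀv=113.512452  D=ac−b²=32.742325
λ₁=(c·0.171−b)/D = (113.512452·0.171−14.959157)/32.742325 = 0.135955
λ₂=(a−b·0.171)/D = (2.259829−14.959157·0.171)/32.742325 = -0.009107
w* = 0.135955·u + -0.009107·v:
  w_0 = 0.135955·0.7712 + -0.009107·12.6800 = -0.0106  (Visa)
  w_1 = 0.135955·3.5949 + -0.009107·22.2195 = 0.2864  (JPMorgan)
  w_2 = 0.135955·1.2438 + -0.009107·16.2031 = 0.0215  (Walmart)
  w_3 = 0.135955·0.5342 + -0.009107·8.8517 = -0.0080  (Tesla)
  w_4 = 0.135955·0.8163 + -0.009107·7.1222 = 0.0461  (Merck)
  w_5 = 0.135955·4.9464 + -0.009107·31.2044 = 0.3883  (Alcoa)
  w_6 = 0.135955·3.0525 + -0.009107·15.2315 = 0.2763  (Exxon)
Σw_i=1.0000  μᵀw=0.1710
σ²=wᵀΣw=λ₁·μ_p+λ₂ = 0.135955·0.171 + -0.009107 = 0.014141 ≈ 0.0141


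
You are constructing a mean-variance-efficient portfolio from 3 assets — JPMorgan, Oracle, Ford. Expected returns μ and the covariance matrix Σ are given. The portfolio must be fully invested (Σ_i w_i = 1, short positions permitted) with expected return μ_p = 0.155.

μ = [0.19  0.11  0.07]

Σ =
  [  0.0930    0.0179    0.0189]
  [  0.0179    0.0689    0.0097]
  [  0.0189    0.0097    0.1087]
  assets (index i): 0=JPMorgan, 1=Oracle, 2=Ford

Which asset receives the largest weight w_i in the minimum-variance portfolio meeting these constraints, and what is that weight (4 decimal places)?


p=Σ⁻¹μ = [1.7834  1.1000  0.2357]
q=Σ⁻¹𝟙 = [7.0947  11.6961  6.9223]
a=μᵀp=0.476345  b=𝟙ᵀp=3.119125  c=𝟙ᵀq=25.713104  D=ac−b²=2.519368
λ₁=(c·0.155−b)/D = (25.713104·0.155−3.119125)/2.519368 = 0.343898
λ₂=(a−b·0.155)/D = (0.476345−3.119125·0.155)/2.519368 = -0.002826
w* = 0.343898·p + -0.002826·q:
  w_0 = 0.343898·1.7834 + -0.002826·7.0947 = 0.5933  (JPMorgan)
  w_1 = 0.343898·1.1000 + -0.002826·11.6961 = 0.3452  (Oracle)
  w_2 = 0.343898·0.2357 + -0.002826·6.9223 = 0.0615  (Ford)
Σw_i=1.0000  μᵀw=0.1550
σ²=wᵀΣw=λ₁·μ_p+λ₂ = 0.343898·0.155 + -0.002826 = 0.050478 ≈ 0.0505

JPMorgan (0.5933)


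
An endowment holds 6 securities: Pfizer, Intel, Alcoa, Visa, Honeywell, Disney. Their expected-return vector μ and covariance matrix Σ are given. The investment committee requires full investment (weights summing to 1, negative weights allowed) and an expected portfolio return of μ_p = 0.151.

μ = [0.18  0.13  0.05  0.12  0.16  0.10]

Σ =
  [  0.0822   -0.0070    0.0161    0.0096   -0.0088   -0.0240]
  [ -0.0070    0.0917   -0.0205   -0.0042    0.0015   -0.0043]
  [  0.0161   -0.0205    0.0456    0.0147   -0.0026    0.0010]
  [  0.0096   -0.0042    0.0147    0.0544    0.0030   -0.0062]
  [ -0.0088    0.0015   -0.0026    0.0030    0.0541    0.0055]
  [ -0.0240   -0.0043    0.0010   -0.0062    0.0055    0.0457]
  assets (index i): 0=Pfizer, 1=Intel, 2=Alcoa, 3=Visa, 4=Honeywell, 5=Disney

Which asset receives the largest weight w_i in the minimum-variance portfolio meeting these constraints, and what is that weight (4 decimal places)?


p=Σ⁻¹μ = [3.6417  1.9638  0.1274  1.9953  2.9642  4.1966]
q=Σ⁻¹𝟙 = [20.1083  18.6000  18.9785  13.9696  17.9702  33.5093]
a=μᵀp=2.050532  b=𝟙ᵀp=14.888926  c=𝟙ᵀq=123.135842  D=ac−b²=30.813880
λ₁=(c·0.151−b)/D = (123.135842·0.151−14.888926)/30.813880 = 0.120225
λ₂=(a−b·0.151)/D = (2.050532−14.888926·0.151)/30.813880 = -0.006416
w* = 0.120225·p + -0.006416·q:
  w_0 = 0.120225·3.6417 + -0.006416·20.1083 = 0.3088  (Pfizer)
  w_1 = 0.120225·1.9638 + -0.006416·18.6000 = 0.1168  (Intel)
  w_2 = 0.120225·0.1274 + -0.006416·18.9785 = -0.1065  (Alcoa)
  w_3 = 0.120225·1.9953 + -0.006416·13.9696 = 0.1503  (Visa)
  w_4 = 0.120225·2.9642 + -0.006416·17.9702 = 0.2411  (Honeywell)
  w_5 = 0.120225·4.1966 + -0.006416·33.5093 = 0.2895  (Disney)
Σw_i=1.0000  μᵀw=0.1510
σ²=wᵀΣw=λ₁·μ_p+λ₂ = 0.120225·0.151 + -0.006416 = 0.011738 ≈ 0.0117

Pfizer (0.3088)


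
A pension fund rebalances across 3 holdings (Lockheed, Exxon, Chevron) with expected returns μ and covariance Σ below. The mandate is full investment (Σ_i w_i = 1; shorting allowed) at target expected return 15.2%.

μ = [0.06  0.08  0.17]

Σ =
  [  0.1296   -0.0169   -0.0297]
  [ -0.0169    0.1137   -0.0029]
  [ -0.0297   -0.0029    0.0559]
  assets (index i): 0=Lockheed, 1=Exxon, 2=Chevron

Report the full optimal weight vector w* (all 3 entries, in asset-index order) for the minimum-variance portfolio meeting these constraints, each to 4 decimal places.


0.1274  0.0443  0.8283

u=Σ⁻¹μ = [1.4865  1.0236  3.8841]
v=Σ⁻¹𝟙 = [15.3587  11.7579  26.6592]
a=μᵀu=0.831372  b=𝟙ᵀu=6.394225  c=𝟙ᵀv=53.775848  D=ac−b²=3.821636
λ₁=(c·0.152−b)/D = (53.775848·0.152−6.394225)/3.821636 = 0.465692
λ₂=(a−b·0.152)/D = (0.831372−6.394225·0.152)/3.821636 = -0.036777
w* = 0.465692·u + -0.036777·v:
  w_0 = 0.465692·1.4865 + -0.036777·15.3587 = 0.1274  (Lockheed)
  w_1 = 0.465692·1.0236 + -0.036777·11.7579 = 0.0443  (Exxon)
  w_2 = 0.465692·3.8841 + -0.036777·26.6592 = 0.8283  (Chevron)
Σw_i=1.0000  μᵀw=0.1520
σ²=wᵀΣw=λ₁·μ_p+λ₂ = 0.465692·0.152 + -0.036777 = 0.034008 ≈ 0.0340


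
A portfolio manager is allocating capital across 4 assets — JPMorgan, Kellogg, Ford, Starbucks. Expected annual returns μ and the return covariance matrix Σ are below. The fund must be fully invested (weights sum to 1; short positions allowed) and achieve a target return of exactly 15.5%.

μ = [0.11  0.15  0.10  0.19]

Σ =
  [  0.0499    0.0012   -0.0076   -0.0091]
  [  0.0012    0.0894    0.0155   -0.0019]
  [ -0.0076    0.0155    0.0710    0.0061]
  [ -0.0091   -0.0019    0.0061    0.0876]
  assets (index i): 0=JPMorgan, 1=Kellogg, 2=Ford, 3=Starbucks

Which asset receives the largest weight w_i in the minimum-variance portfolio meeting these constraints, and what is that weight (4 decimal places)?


g=Σ⁻¹μ = [2.7869  1.4879  1.1750  2.4089]
h=Σ⁻¹𝟙 = [24.3101  8.7749  13.6386  13.1815]
a=μᵀg=1.104936  b=𝟙ᵀg=7.858688  c=𝟙ᵀh=59.905079  D=ac−b²=4.432279
λ₁=(c·0.155−b)/D = (59.905079·0.155−7.858688)/4.432279 = 0.321866
λ₂=(a−b·0.155)/D = (1.104936−7.858688·0.155)/4.432279 = -0.025531
w* = 0.321866·g + -0.025531·h:
  w_0 = 0.321866·2.7869 + -0.025531·24.3101 = 0.2763  (JPMorgan)
  w_1 = 0.321866·1.4879 + -0.025531·8.7749 = 0.2549  (Kellogg)
  w_2 = 0.321866·1.1750 + -0.025531·13.6386 = 0.0300  (Ford)
  w_3 = 0.321866·2.4089 + -0.025531·13.1815 = 0.4388  (Starbucks)
Σw_i=1.0000  μᵀw=0.1550
σ²=wᵀΣw=λ₁·μ_p+λ₂ = 0.321866·0.155 + -0.025531 = 0.024358 ≈ 0.0244

Starbucks (0.4388)


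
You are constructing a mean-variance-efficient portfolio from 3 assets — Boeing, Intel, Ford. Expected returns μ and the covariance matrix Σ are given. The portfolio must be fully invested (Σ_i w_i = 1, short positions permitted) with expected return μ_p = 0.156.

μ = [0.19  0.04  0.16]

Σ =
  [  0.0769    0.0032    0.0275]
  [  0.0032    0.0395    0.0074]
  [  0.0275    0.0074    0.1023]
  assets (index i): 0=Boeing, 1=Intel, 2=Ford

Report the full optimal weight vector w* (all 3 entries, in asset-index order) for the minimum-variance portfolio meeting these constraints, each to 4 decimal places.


g=Σ⁻¹μ = [2.1032  0.6642  0.9506]
h=Σ⁻¹𝟙 = [10.1102  23.4936  5.3579]
a=μᵀg=0.578266  b=𝟙ᵀg=3.717959  c=𝟙ᵀh=38.961799  D=ac−b²=8.707058
λ₁=(c·0.156−b)/D = (38.961799·0.156−3.717959)/8.707058 = 0.271054
λ₂=(a−b·0.156)/D = (0.578266−3.717959·0.156)/8.707058 = -0.000199
w* = 0.271054·g + -0.000199·h:
  w_0 = 0.271054·2.1032 + -0.000199·10.1102 = 0.5681  (Boeing)
  w_1 = 0.271054·0.6642 + -0.000199·23.4936 = 0.1753  (Intel)
  w_2 = 0.271054·0.9506 + -0.000199·5.3579 = 0.2566  (Ford)
Σw_i=1.0000  μᵀw=0.1560
σ²=wᵀΣw=λ₁·μ_p+λ₂ = 0.271054·0.156 + -0.000199 = 0.042085 ≈ 0.0421

0.5681  0.1753  0.2566


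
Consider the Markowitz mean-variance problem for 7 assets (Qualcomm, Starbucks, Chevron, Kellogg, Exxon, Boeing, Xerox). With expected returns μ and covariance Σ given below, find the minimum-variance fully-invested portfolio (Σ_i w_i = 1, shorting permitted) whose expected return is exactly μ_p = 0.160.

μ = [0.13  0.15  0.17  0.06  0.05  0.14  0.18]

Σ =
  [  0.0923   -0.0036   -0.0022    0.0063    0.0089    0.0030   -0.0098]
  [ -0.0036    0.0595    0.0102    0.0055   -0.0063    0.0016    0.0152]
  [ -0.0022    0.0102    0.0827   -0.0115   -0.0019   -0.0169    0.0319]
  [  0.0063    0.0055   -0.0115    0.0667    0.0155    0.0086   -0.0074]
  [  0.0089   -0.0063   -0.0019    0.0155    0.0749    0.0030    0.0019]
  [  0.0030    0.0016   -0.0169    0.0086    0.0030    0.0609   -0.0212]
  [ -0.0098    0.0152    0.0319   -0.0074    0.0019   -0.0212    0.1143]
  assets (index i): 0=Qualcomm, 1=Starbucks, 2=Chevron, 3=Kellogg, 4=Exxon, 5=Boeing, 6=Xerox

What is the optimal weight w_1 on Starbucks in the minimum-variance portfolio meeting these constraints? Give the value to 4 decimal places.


0.1786

u=Σ⁻¹μ = [1.5037  1.7730  2.0334  0.6313  0.3936  3.1636  1.5216]
v=Σ⁻¹𝟙 = [10.1349  12.4217  13.4801  11.3123  10.1675  20.2010  8.5140]
a=μᵀu=1.581450  b=𝟙ᵀu=11.020192  c=𝟙ᵀv=86.231585  D=ac−b²=14.926280
λ₁=(c·0.160−b)/D = (86.231585·0.160−11.020192)/14.926280 = 0.186038
λ₂=(a−b·0.160)/D = (1.581450−11.020192·0.160)/14.926280 = -0.012179
w* = 0.186038·u + -0.012179·v:
  w_0 = 0.186038·1.5037 + -0.012179·10.1349 = 0.1563  (Qualcomm)
  w_1 = 0.186038·1.7730 + -0.012179·12.4217 = 0.1786  (Starbucks)
  w_2 = 0.186038·2.0334 + -0.012179·13.4801 = 0.2141  (Chevron)
  w_3 = 0.186038·0.6313 + -0.012179·11.3123 = -0.0203  (Kellogg)
  w_4 = 0.186038·0.3936 + -0.012179·10.1675 = -0.0506  (Exxon)
  w_5 = 0.186038·3.1636 + -0.012179·20.2010 = 0.3425  (Boeing)
  w_6 = 0.186038·1.5216 + -0.012179·8.5140 = 0.1794  (Xerox)
Σw_i=1.0000  μᵀw=0.1600
σ²=wᵀΣw=λ₁·μ_p+λ₂ = 0.186038·0.160 + -0.012179 = 0.017588 ≈ 0.0176


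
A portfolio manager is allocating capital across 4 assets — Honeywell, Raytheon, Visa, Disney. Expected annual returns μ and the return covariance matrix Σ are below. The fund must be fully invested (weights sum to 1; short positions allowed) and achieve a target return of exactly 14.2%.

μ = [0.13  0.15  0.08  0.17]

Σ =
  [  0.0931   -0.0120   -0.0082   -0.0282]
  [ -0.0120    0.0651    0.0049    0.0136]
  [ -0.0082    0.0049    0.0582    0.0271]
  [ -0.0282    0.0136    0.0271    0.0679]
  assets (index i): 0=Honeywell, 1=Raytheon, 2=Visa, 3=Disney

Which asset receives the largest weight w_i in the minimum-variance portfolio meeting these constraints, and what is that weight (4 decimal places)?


Honeywell (0.3164)

g=Σ⁻¹μ = [2.6266  2.1273  0.1108  3.1243]
h=Σ⁻¹𝟙 = [18.1035  14.7630  11.6784  14.6282]
a=μᵀg=1.200546  b=𝟙ᵀg=7.988981  c=𝟙ᵀh=59.173183  D=ac−b²=7.216299
λ₁=(c·0.142−b)/D = (59.173183·0.142−7.988981)/7.216299 = 0.057316
λ₂=(a−b·0.142)/D = (1.200546−7.988981·0.142)/7.216299 = 0.009161
w* = 0.057316·g + 0.009161·h:
  w_0 = 0.057316·2.6266 + 0.009161·18.1035 = 0.3164  (Honeywell)
  w_1 = 0.057316·2.1273 + 0.009161·14.7630 = 0.2572  (Raytheon)
  w_2 = 0.057316·0.1108 + 0.009161·11.6784 = 0.1133  (Visa)
  w_3 = 0.057316·3.1243 + 0.009161·14.6282 = 0.3131  (Disney)
Σw_i=1.0000  μᵀw=0.1420
σ²=wᵀΣw=λ₁·μ_p+λ₂ = 0.057316·0.142 + 0.009161 = 0.017300 ≈ 0.0173


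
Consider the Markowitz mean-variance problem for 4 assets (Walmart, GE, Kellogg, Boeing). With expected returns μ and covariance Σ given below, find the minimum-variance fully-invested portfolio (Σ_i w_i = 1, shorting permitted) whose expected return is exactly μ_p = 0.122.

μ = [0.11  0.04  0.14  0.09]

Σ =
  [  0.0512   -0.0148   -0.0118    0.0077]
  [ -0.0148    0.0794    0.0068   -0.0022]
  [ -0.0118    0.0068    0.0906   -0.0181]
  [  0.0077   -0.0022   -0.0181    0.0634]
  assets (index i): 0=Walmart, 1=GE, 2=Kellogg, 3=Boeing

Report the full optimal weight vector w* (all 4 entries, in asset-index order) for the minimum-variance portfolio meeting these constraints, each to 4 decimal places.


g=Σ⁻¹μ = [2.6340  0.8571  2.1736  1.7499]
h=Σ⁻¹𝟙 = [25.4134  16.3992  16.7183  18.0283]
a=μᵀg=0.785814  b=𝟙ᵀg=7.414550  c=𝟙ᵀh=76.559198  D=ac−b²=5.185715
λ₁=(c·0.122−b)/D = (76.559198·0.122−7.414550)/5.185715 = 0.371342
λ₂=(a−b·0.122)/D = (0.785814−7.414550·0.122)/5.185715 = -0.022902
w* = 0.371342·g + -0.022902·h:
  w_0 = 0.371342·2.6340 + -0.022902·25.4134 = 0.3961  (Walmart)
  w_1 = 0.371342·0.8571 + -0.022902·16.3992 = -0.0573  (GE)
  w_2 = 0.371342·2.1736 + -0.022902·16.7183 = 0.4243  (Kellogg)
  w_3 = 0.371342·1.7499 + -0.022902·18.0283 = 0.2369  (Boeing)
Σw_i=1.0000  μᵀw=0.1220
σ²=wᵀΣw=λ₁·μ_p+λ₂ = 0.371342·0.122 + -0.022902 = 0.022402 ≈ 0.0224

0.3961  -0.0573  0.4243  0.2369


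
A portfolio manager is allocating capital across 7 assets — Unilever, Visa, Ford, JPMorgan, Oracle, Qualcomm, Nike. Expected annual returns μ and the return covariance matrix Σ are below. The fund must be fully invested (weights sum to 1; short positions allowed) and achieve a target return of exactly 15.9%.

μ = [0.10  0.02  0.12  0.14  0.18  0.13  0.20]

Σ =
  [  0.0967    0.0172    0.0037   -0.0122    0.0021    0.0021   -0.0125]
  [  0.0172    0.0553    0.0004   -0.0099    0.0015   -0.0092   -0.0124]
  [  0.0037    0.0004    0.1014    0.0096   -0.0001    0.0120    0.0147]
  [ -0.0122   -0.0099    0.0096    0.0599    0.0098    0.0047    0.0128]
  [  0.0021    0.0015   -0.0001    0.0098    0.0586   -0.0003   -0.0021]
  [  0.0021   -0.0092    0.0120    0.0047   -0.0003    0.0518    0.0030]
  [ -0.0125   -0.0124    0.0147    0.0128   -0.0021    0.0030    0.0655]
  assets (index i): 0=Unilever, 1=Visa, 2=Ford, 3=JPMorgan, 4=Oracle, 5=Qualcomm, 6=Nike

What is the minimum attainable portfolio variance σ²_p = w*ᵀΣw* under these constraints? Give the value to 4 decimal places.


p=Σ⁻¹μ = [1.2822  1.2373  0.2639  1.4276  2.8816  2.3193  3.1803]
q=Σ⁻¹𝟙 = [9.1723  24.7576  3.1005  14.4107  14.4371  20.3617  17.7228]
a=μᵀp=1.840756  b=𝟙ᵀp=12.592213  c=𝟙ᵀq=103.962820  D=ac−b²=32.806300
λ₁=(c·0.159−b)/D = (103.962820·0.159−12.592213)/32.806300 = 0.120034
λ₂=(a−b·0.159)/D = (1.840756−12.592213·0.159)/32.806300 = -0.004920
w* = 0.120034·p + -0.004920·q:
  w_0 = 0.120034·1.2822 + -0.004920·9.1723 = 0.1088  (Unilever)
  w_1 = 0.120034·1.2373 + -0.004920·24.7576 = 0.0267  (Visa)
  w_2 = 0.120034·0.2639 + -0.004920·3.1005 = 0.0164  (Ford)
  w_3 = 0.120034·1.4276 + -0.004920·14.4107 = 0.1005  (JPMorgan)
  w_4 = 0.120034·2.8816 + -0.004920·14.4371 = 0.2749  (Oracle)
  w_5 = 0.120034·2.3193 + -0.004920·20.3617 = 0.1782  (Qualcomm)
  w_6 = 0.120034·3.1803 + -0.004920·17.7228 = 0.2946  (Nike)
Σw_i=1.0000  μᵀw=0.1590
σ²=wᵀΣw=λ₁·μ_p+λ₂ = 0.120034·0.159 + -0.004920 = 0.014165 ≈ 0.0142

0.0142


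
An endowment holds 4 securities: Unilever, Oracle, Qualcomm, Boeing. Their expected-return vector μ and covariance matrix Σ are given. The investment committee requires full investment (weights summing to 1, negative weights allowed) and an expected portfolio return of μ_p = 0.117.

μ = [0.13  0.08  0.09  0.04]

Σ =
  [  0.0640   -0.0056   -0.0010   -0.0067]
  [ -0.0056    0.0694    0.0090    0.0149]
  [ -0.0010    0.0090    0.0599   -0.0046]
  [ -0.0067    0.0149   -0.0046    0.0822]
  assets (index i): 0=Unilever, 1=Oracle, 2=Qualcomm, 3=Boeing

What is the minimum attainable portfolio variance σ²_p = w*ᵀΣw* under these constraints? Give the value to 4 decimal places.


g=Σ⁻¹μ = [2.2019  1.0249  1.4283  0.5602]
h=Σ⁻¹𝟙 = [18.1620  11.0662  16.2989  12.5520]
a=μᵀg=0.519195  b=𝟙ᵀg=5.215337  c=𝟙ᵀh=58.079094  D=ac−b²=2.954643
λ₁=(c·0.117−b)/D = (58.079094·0.117−5.215337)/2.954643 = 0.534724
λ₂=(a−b·0.117)/D = (0.519195−5.215337·0.117)/2.954643 = -0.030799
w* = 0.534724·g + -0.030799·h:
  w_0 = 0.534724·2.2019 + -0.030799·18.1620 = 0.6180  (Unilever)
  w_1 = 0.534724·1.0249 + -0.030799·11.0662 = 0.2072  (Oracle)
  w_2 = 0.534724·1.4283 + -0.030799·16.2989 = 0.2618  (Qualcomm)
  w_3 = 0.534724·0.5602 + -0.030799·12.5520 = -0.0870  (Boeing)
Σw_i=1.0000  μᵀw=0.1170
σ²=wᵀΣw=λ₁·μ_p+λ₂ = 0.534724·0.117 + -0.030799 = 0.031764 ≈ 0.0318

0.0318


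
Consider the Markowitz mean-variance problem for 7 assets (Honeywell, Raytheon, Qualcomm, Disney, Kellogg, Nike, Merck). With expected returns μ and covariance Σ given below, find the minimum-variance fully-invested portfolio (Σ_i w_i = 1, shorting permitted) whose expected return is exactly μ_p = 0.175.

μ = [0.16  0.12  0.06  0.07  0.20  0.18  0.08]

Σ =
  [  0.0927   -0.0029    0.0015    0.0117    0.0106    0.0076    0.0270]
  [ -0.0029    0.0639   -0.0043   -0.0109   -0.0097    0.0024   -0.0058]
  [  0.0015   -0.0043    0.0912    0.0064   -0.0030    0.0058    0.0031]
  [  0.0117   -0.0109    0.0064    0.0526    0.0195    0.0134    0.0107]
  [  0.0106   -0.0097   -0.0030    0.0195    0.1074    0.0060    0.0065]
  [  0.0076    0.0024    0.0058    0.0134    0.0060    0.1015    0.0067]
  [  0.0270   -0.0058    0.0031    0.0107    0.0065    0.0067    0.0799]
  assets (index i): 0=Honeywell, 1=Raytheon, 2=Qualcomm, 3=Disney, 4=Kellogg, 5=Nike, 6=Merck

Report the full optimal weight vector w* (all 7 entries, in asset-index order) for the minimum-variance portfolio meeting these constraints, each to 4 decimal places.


u=Σ⁻¹μ = [1.3108  2.2944  0.6779  0.3281  1.7972  1.4069  0.3904]
v=Σ⁻¹𝟙 = [5.5677  20.8639  10.4146  14.9535  7.3962  5.3618  8.6908]
a=μᵀu=1.192620  b=𝟙ᵀu=8.205753  c=𝟙ᵀv=73.248530  D=ac−b²=20.023265
λ₁=(c·0.175−b)/D = (73.248530·0.175−8.205753)/20.023265 = 0.230369
λ₂=(a−b·0.175)/D = (1.192620−8.205753·0.175)/20.023265 = -0.012155
w* = 0.230369·u + -0.012155·v:
  w_0 = 0.230369·1.3108 + -0.012155·5.5677 = 0.2343  (Honeywell)
  w_1 = 0.230369·2.2944 + -0.012155·20.8639 = 0.2750  (Raytheon)
  w_2 = 0.230369·0.6779 + -0.012155·10.4146 = 0.0296  (Qualcomm)
  w_3 = 0.230369·0.3281 + -0.012155·14.9535 = -0.1062  (Disney)
  w_4 = 0.230369·1.7972 + -0.012155·7.3962 = 0.3241  (Kellogg)
  w_5 = 0.230369·1.4069 + -0.012155·5.3618 = 0.2589  (Nike)
  w_6 = 0.230369·0.3904 + -0.012155·8.6908 = -0.0157  (Merck)
Σw_i=1.0000  μᵀw=0.1750
σ²=wᵀΣw=λ₁·μ_p+λ₂ = 0.230369·0.175 + -0.012155 = 0.028159 ≈ 0.0282

0.2343  0.2750  0.0296  -0.1062  0.3241  0.2589  -0.0157


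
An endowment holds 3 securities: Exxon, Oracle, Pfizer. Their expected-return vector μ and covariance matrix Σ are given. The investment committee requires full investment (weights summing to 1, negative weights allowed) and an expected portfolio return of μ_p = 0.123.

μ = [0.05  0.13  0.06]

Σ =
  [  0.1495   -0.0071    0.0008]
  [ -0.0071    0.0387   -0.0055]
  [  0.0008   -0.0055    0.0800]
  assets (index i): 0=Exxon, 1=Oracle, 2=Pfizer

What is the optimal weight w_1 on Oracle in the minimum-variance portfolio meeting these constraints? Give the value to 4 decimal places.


p=Σ⁻¹μ = [0.4997  3.5918  0.9919]
q=Σ⁻¹𝟙 = [8.0061  29.3606  14.4385]
a=μᵀp=0.551440  b=𝟙ᵀp=5.083490  c=𝟙ᵀq=51.805153  D=ac−b²=2.725569
λ₁=(c·0.123−b)/D = (51.805153·0.123−5.083490)/2.725569 = 0.472762
λ₂=(a−b·0.123)/D = (0.551440−5.083490·0.123)/2.725569 = -0.027088
w* = 0.472762·p + -0.027088·q:
  w_0 = 0.472762·0.4997 + -0.027088·8.0061 = 0.0194  (Exxon)
  w_1 = 0.472762·3.5918 + -0.027088·29.3606 = 0.9028  (Oracle)
  w_2 = 0.472762·0.9919 + -0.027088·14.4385 = 0.0778  (Pfizer)
Σw_i=1.0000  μᵀw=0.1230
σ²=wᵀΣw=λ₁·μ_p+λ₂ = 0.472762·0.123 + -0.027088 = 0.031062 ≈ 0.0311

0.9028


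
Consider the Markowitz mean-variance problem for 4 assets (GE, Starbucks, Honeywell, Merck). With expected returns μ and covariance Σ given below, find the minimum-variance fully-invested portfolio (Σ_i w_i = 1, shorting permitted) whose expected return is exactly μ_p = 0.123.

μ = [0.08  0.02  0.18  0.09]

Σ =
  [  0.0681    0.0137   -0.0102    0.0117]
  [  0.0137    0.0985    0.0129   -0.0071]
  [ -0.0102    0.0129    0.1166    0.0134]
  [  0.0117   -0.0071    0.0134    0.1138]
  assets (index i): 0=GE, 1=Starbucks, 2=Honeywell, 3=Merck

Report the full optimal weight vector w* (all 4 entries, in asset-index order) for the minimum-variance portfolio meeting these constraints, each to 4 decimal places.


u=Σ⁻¹μ = [1.3766  -0.1699  1.6316  0.4466]
v=Σ⁻¹𝟙 = [13.1305  7.7726  8.0637  6.9728]
a=μᵀu=0.440617  b=𝟙ᵀu=3.284908  c=𝟙ᵀv=35.939538  D=ac−b²=5.044941
λ₁=(c·0.123−b)/D = (35.939538·0.123−3.284908)/5.044941 = 0.225108
λ₂=(a−b·0.123)/D = (0.440617−3.284908·0.123)/5.044941 = 0.007249
w* = 0.225108·u + 0.007249·v:
  w_0 = 0.225108·1.3766 + 0.007249·13.1305 = 0.4051  (GE)
  w_1 = 0.225108·-0.1699 + 0.007249·7.7726 = 0.0181  (Starbucks)
  w_2 = 0.225108·1.6316 + 0.007249·8.0637 = 0.4258  (Honeywell)
  w_3 = 0.225108·0.4466 + 0.007249·6.9728 = 0.1511  (Merck)
Σw_i=1.0000  μᵀw=0.1230
σ²=wᵀΣw=λ₁·μ_p+λ₂ = 0.225108·0.123 + 0.007249 = 0.034938 ≈ 0.0349

0.4051  0.0181  0.4258  0.1511


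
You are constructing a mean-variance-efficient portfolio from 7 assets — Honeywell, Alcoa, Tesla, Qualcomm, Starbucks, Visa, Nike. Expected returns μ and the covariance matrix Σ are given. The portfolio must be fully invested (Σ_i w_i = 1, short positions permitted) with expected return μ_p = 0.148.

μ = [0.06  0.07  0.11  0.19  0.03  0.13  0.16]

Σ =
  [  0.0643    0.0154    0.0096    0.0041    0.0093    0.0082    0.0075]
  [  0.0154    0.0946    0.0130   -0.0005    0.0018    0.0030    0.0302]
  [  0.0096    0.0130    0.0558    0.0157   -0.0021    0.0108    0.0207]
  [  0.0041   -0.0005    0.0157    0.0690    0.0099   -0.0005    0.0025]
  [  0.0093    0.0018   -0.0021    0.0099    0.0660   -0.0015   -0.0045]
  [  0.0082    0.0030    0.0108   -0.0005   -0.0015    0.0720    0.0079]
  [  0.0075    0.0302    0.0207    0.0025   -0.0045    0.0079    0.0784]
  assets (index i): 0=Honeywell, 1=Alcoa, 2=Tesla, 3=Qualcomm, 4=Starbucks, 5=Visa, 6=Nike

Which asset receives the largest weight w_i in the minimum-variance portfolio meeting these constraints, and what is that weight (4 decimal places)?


Qualcomm (0.3634)

x=Σ⁻¹μ = [0.2878  0.0816  0.2475  2.6054  0.1794  1.5691  1.6856]
y=Σ⁻¹𝟙 = [8.2570  5.2876  8.1509  10.0969  13.3246  11.0739  7.1033]
a=μᵀx=1.024290  b=𝟙ᵀx=6.656431  c=𝟙ᵀy=63.294170  D=ac−b²=20.523526
λ₁=(c·0.148−b)/D = (63.294170·0.148−6.656431)/20.523526 = 0.132097
λ₂=(a−b·0.148)/D = (1.024290−6.656431·0.148)/20.523526 = 0.001907
w* = 0.132097·x + 0.001907·y:
  w_0 = 0.132097·0.2878 + 0.001907·8.2570 = 0.0538  (Honeywell)
  w_1 = 0.132097·0.0816 + 0.001907·5.2876 = 0.0209  (Alcoa)
  w_2 = 0.132097·0.2475 + 0.001907·8.1509 = 0.0482  (Tesla)
  w_3 = 0.132097·2.6054 + 0.001907·10.0969 = 0.3634  (Qualcomm)
  w_4 = 0.132097·0.1794 + 0.001907·13.3246 = 0.0491  (Starbucks)
  w_5 = 0.132097·1.5691 + 0.001907·11.0739 = 0.2284  (Visa)
  w_6 = 0.132097·1.6856 + 0.001907·7.1033 = 0.2362  (Nike)
Σw_i=1.0000  μᵀw=0.1480
σ²=wᵀΣw=λ₁·μ_p+λ₂ = 0.132097·0.148 + 0.001907 = 0.021457 ≈ 0.0215


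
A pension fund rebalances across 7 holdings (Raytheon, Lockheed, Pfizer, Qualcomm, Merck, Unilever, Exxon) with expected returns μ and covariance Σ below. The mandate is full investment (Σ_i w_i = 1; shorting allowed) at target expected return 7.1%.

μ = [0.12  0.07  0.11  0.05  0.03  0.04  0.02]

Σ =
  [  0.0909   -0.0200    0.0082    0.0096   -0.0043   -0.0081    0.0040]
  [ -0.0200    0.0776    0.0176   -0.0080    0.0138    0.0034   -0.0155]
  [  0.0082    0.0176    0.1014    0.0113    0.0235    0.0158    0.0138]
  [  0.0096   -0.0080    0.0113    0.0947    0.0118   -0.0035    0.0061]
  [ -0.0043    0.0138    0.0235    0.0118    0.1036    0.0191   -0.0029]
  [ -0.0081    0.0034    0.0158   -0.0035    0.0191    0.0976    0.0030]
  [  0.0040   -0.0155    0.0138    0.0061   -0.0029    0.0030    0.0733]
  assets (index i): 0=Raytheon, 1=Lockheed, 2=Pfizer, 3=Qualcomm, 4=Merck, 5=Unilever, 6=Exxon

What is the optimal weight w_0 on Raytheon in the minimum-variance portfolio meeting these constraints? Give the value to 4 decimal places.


u=Σ⁻¹μ = [1.5169  1.2474  0.6124  0.4118  -0.0675  0.4124  0.2847]
v=Σ⁻¹𝟙 = [14.8149  19.7002  -0.7751  9.4574  5.4066  9.6985  16.1758]
a=μᵀu=0.377459  b=𝟙ᵀu=4.418064  c=𝟙ᵀv=74.478245  D=ac−b²=8.593188
λ₁=(c·0.071−b)/D = (74.478245·0.071−4.418064)/8.593188 = 0.101230
λ₂=(a−b·0.071)/D = (0.377459−4.418064·0.071)/8.593188 = 0.007422
w* = 0.101230·u + 0.007422·v:
  w_0 = 0.101230·1.5169 + 0.007422·14.8149 = 0.2635  (Raytheon)
  w_1 = 0.101230·1.2474 + 0.007422·19.7002 = 0.2725  (Lockheed)
  w_2 = 0.101230·0.6124 + 0.007422·-0.7751 = 0.0562  (Pfizer)
  w_3 = 0.101230·0.4118 + 0.007422·9.4574 = 0.1119  (Qualcomm)
  w_4 = 0.101230·-0.0675 + 0.007422·5.4066 = 0.0333  (Merck)
  w_5 = 0.101230·0.4124 + 0.007422·9.6985 = 0.1137  (Unilever)
  w_6 = 0.101230·0.2847 + 0.007422·16.1758 = 0.1489  (Exxon)
Σw_i=1.0000  μᵀw=0.0710
σ²=wᵀΣw=λ₁·μ_p+λ₂ = 0.101230·0.071 + 0.007422 = 0.014609 ≈ 0.0146

0.2635


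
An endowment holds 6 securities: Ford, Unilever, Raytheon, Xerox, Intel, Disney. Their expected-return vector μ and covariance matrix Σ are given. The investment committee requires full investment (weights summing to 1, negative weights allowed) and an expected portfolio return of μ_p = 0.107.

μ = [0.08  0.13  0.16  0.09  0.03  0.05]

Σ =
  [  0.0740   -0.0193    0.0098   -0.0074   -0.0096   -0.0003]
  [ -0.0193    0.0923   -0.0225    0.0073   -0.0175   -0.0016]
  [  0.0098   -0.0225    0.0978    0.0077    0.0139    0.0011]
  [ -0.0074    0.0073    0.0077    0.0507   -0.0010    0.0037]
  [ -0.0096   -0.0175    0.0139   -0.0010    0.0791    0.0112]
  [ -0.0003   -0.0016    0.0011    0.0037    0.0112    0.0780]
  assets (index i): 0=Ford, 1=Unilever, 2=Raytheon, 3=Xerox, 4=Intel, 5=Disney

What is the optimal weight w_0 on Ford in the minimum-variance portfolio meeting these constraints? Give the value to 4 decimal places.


g=Σ⁻¹μ = [1.6607  2.2170  1.7624  1.4082  0.7087  0.4995]
h=Σ⁻¹𝟙 = [21.4852  19.3270  8.5643  18.3872  16.8533  9.8867]
a=μᵀg=0.876017  b=𝟙ᵀg=8.256392  c=𝟙ᵀh=94.503625  D=ac−b²=14.618791
λ₁=(c·0.107−b)/D = (94.503625·0.107−8.256392)/14.618791 = 0.126925
λ₂=(a−b·0.107)/D = (0.876017−8.256392·0.107)/14.618791 = -0.000507
w* = 0.126925·g + -0.000507·h:
  w_0 = 0.126925·1.6607 + -0.000507·21.4852 = 0.1999  (Ford)
  w_1 = 0.126925·2.2170 + -0.000507·19.3270 = 0.2716  (Unilever)
  w_2 = 0.126925·1.7624 + -0.000507·8.5643 = 0.2194  (Raytheon)
  w_3 = 0.126925·1.4082 + -0.000507·18.3872 = 0.1694  (Xerox)
  w_4 = 0.126925·0.7087 + -0.000507·16.8533 = 0.0814  (Intel)
  w_5 = 0.126925·0.4995 + -0.000507·9.8867 = 0.0584  (Disney)
Σw_i=1.0000  μᵀw=0.1070
σ²=wᵀΣw=λ₁·μ_p+λ₂ = 0.126925·0.107 + -0.000507 = 0.013074 ≈ 0.0131

0.1999


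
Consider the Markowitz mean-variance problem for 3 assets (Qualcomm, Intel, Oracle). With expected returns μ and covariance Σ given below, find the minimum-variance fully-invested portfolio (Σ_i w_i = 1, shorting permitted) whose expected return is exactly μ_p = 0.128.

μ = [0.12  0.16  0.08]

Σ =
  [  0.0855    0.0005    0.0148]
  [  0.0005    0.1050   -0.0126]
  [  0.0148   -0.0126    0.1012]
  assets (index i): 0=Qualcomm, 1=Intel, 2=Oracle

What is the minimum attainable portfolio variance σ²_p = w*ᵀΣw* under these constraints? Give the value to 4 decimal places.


0.0346

g=Σ⁻¹μ = [1.2542  1.6148  0.8082]
h=Σ⁻¹𝟙 = [9.9455  10.6468  9.7525]
a=μᵀg=0.473524  b=𝟙ᵀg=3.677141  c=𝟙ᵀh=30.344770  D=ac−b²=0.847594
λ₁=(c·0.128−b)/D = (30.344770·0.128−3.677141)/0.847594 = 0.244208
λ₂=(a−b·0.128)/D = (0.473524−3.677141·0.128)/0.847594 = 0.003362
w* = 0.244208·g + 0.003362·h:
  w_0 = 0.244208·1.2542 + 0.003362·9.9455 = 0.3397  (Qualcomm)
  w_1 = 0.244208·1.6148 + 0.003362·10.6468 = 0.4301  (Intel)
  w_2 = 0.244208·0.8082 + 0.003362·9.7525 = 0.2301  (Oracle)
Σw_i=1.0000  μᵀw=0.1280
σ²=wᵀΣw=λ₁·μ_p+λ₂ = 0.244208·0.128 + 0.003362 = 0.034620 ≈ 0.0346


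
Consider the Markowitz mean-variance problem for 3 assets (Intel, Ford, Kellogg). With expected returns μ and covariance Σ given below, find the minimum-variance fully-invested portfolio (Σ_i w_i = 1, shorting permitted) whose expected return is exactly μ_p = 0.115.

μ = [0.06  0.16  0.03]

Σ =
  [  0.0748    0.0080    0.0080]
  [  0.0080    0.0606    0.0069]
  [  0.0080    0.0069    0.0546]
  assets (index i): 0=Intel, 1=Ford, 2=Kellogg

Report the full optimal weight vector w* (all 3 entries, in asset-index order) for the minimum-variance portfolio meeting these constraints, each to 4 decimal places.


0.2036  0.6069  0.1896

x=Σ⁻¹μ = [0.5126  2.5553  0.1514]
y=Σ⁻¹𝟙 = [10.3180  13.4194  15.1074]
a=μᵀx=0.444157  b=𝟙ᵀx=3.219404  c=𝟙ᵀy=38.844754  D=ac−b²=6.888602
λ₁=(c·0.115−b)/D = (38.844754·0.115−3.219404)/6.888602 = 0.181132
λ₂=(a−b·0.115)/D = (0.444157−3.219404·0.115)/6.888602 = 0.010732
w* = 0.181132·x + 0.010732·y:
  w_0 = 0.181132·0.5126 + 0.010732·10.3180 = 0.2036  (Intel)
  w_1 = 0.181132·2.5553 + 0.010732·13.4194 = 0.6069  (Ford)
  w_2 = 0.181132·0.1514 + 0.010732·15.1074 = 0.1896  (Kellogg)
Σw_i=1.0000  μᵀw=0.1150
σ²=wᵀΣw=λ₁·μ_p+λ₂ = 0.181132·0.115 + 0.010732 = 0.031562 ≈ 0.0316


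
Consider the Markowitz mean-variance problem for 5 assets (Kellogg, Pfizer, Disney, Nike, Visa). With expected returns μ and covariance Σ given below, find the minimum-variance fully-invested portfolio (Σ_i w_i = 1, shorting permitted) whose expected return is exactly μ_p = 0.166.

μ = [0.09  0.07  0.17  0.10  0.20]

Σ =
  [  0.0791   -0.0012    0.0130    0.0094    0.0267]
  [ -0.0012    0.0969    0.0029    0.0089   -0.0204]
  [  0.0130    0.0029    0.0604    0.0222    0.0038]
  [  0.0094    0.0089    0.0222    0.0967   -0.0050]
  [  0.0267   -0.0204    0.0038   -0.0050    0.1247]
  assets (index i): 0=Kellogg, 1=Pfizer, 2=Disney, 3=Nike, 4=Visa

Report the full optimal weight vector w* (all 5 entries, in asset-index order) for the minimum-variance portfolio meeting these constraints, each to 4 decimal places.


g=Σ⁻¹μ = [0.1267  0.9615  2.4691  0.4532  1.6769]
h=Σ⁻¹𝟙 = [7.3965  11.2013  11.5763  6.3561  8.1701]
a=μᵀg=0.879155  b=𝟙ᵀg=5.687379  c=𝟙ᵀh=44.700302  D=ac−b²=6.952229
λ₁=(c·0.166−b)/D = (44.700302·0.166−5.687379)/6.952229 = 0.249254
λ₂=(a−b·0.166)/D = (0.879155−5.687379·0.166)/6.952229 = -0.009342
w* = 0.249254·g + -0.009342·h:
  w_0 = 0.249254·0.1267 + -0.009342·7.3965 = -0.0375  (Kellogg)
  w_1 = 0.249254·0.9615 + -0.009342·11.2013 = 0.1350  (Pfizer)
  w_2 = 0.249254·2.4691 + -0.009342·11.5763 = 0.5073  (Disney)
  w_3 = 0.249254·0.4532 + -0.009342·6.3561 = 0.0536  (Nike)
  w_4 = 0.249254·1.6769 + -0.009342·8.1701 = 0.3417  (Visa)
Σw_i=1.0000  μᵀw=0.1660
σ²=wᵀΣw=λ₁·μ_p+λ₂ = 0.249254·0.166 + -0.009342 = 0.032034 ≈ 0.0320

-0.0375  0.1350  0.5073  0.0536  0.3417


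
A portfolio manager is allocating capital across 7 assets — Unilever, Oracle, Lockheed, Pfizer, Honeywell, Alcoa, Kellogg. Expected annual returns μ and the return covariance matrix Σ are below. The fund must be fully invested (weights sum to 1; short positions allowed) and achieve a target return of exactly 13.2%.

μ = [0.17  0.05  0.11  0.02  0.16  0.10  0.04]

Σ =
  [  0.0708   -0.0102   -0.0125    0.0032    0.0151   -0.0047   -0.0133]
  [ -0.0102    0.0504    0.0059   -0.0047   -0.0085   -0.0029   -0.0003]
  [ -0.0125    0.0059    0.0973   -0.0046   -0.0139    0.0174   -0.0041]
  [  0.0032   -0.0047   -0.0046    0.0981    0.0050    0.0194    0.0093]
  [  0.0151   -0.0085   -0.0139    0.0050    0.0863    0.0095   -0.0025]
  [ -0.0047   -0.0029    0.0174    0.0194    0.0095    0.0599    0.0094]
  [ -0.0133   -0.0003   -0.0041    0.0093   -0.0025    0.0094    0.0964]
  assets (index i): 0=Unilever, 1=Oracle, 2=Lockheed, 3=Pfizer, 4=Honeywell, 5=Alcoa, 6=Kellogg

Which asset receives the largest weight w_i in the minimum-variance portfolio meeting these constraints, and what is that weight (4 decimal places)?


u=Σ⁻¹μ = [2.7856  1.7307  1.4325  -0.1373  1.6658  1.2098  0.8041]
v=Σ⁻¹𝟙 = [20.1664  25.7802  12.0590  7.6472  11.3760  9.8029  12.3502]
a=μᵀu=1.134596  b=𝟙ᵀu=9.491198  c=𝟙ᵀv=99.181996  D=ac−b²=22.448648
λ₁=(c·0.132−b)/D = (99.181996·0.132−9.491198)/22.448648 = 0.160403
λ₂=(a−b·0.132)/D = (1.134596−9.491198·0.132)/22.448648 = -0.005267
w* = 0.160403·u + -0.005267·v:
  w_0 = 0.160403·2.7856 + -0.005267·20.1664 = 0.3406  (Unilever)
  w_1 = 0.160403·1.7307 + -0.005267·25.7802 = 0.1418  (Oracle)
  w_2 = 0.160403·1.4325 + -0.005267·12.0590 = 0.1663  (Lockheed)
  w_3 = 0.160403·-0.1373 + -0.005267·7.6472 = -0.0623  (Pfizer)
  w_4 = 0.160403·1.6658 + -0.005267·11.3760 = 0.2073  (Honeywell)
  w_5 = 0.160403·1.2098 + -0.005267·9.8029 = 0.1424  (Alcoa)
  w_6 = 0.160403·0.8041 + -0.005267·12.3502 = 0.0639  (Kellogg)
Σw_i=1.0000  μᵀw=0.1320
σ²=wᵀΣw=λ₁·μ_p+λ₂ = 0.160403·0.132 + -0.005267 = 0.015906 ≈ 0.0159

Unilever (0.3406)


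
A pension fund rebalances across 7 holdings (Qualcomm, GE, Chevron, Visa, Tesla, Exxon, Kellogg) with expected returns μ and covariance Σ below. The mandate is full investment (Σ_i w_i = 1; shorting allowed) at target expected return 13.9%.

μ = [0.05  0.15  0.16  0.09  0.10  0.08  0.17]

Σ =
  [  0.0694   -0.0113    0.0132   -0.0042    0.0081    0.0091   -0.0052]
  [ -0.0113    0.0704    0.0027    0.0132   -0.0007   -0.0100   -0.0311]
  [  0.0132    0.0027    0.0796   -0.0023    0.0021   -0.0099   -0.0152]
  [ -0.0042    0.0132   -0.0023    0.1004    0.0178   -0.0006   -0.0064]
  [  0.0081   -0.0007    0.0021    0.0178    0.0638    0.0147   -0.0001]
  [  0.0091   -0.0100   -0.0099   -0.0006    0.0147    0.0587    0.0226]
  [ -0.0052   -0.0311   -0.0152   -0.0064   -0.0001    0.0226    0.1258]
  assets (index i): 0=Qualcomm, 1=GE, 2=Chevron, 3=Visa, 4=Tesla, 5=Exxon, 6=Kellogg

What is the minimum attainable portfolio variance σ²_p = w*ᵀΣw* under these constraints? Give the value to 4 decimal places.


0.0127

u=Σ⁻¹μ = [0.7488  3.2408  2.3339  0.5226  1.0473  1.0483  2.3046]
v=Σ⁻¹𝟙 = [14.1703  22.6655  13.7545  7.3391  8.4915  13.6856  13.7216]
a=μᵀu=1.524382  b=𝟙ᵀu=11.246255  c=𝟙ᵀv=93.828136  D=ac−b²=16.551658
λ₁=(c·0.139−b)/D = (93.828136·0.139−11.246255)/16.551658 = 0.108500
λ₂=(a−b·0.139)/D = (1.524382−11.246255·0.139)/16.551658 = -0.002347
w* = 0.108500·u + -0.002347·v:
  w_0 = 0.108500·0.7488 + -0.002347·14.1703 = 0.0480  (Qualcomm)
  w_1 = 0.108500·3.2408 + -0.002347·22.6655 = 0.2984  (GE)
  w_2 = 0.108500·2.3339 + -0.002347·13.7545 = 0.2209  (Chevron)
  w_3 = 0.108500·0.5226 + -0.002347·7.3391 = 0.0395  (Visa)
  w_4 = 0.108500·1.0473 + -0.002347·8.4915 = 0.0937  (Tesla)
  w_5 = 0.108500·1.0483 + -0.002347·13.6856 = 0.0816  (Exxon)
  w_6 = 0.108500·2.3046 + -0.002347·13.7216 = 0.2178  (Kellogg)
Σw_i=1.0000  μᵀw=0.1390
σ²=wᵀΣw=λ₁·μ_p+λ₂ = 0.108500·0.139 + -0.002347 = 0.012734 ≈ 0.0127


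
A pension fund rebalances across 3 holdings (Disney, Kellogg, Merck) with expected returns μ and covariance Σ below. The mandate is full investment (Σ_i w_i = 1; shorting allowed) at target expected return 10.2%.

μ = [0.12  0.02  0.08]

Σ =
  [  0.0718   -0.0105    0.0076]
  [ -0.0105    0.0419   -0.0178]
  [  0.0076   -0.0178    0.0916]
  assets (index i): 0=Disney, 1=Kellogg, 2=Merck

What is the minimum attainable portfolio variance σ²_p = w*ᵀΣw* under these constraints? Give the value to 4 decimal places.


0.0389

x=Σ⁻¹μ = [1.7625  1.3384  0.9872]
y=Σ⁻¹𝟙 = [17.3403  35.1392  16.3067]
a=μᵀx=0.317250  b=𝟙ᵀx=4.088149  c=𝟙ᵀy=68.786111  D=ac−b²=5.109400
λ₁=(c·0.102−b)/D = (68.786111·0.102−4.088149)/5.109400 = 0.573068
λ₂=(a−b·0.102)/D = (0.317250−4.088149·0.102)/5.109400 = -0.019521
w* = 0.573068·x + -0.019521·y:
  w_0 = 0.573068·1.7625 + -0.019521·17.3403 = 0.6716  (Disney)
  w_1 = 0.573068·1.3384 + -0.019521·35.1392 = 0.0810  (Kellogg)
  w_2 = 0.573068·0.9872 + -0.019521·16.3067 = 0.2474  (Merck)
Σw_i=1.0000  μᵀw=0.1020
σ²=wᵀΣw=λ₁·μ_p+λ₂ = 0.573068·0.102 + -0.019521 = 0.038932 ≈ 0.0389


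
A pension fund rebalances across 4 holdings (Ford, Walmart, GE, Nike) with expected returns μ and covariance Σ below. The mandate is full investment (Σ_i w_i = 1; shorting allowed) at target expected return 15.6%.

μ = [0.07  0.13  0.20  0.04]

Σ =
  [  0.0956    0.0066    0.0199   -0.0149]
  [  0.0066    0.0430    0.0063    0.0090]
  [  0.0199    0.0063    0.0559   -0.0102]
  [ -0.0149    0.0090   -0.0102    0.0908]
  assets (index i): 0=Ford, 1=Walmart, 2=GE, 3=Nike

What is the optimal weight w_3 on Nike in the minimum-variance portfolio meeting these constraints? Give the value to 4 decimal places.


g=Σ⁻¹μ = [-0.0585  2.4084  3.4327  0.5778]
h=Σ⁻¹𝟙 = [8.0011  17.1937  15.3559  12.3470]
a=μᵀg=1.018637  b=𝟙ᵀg=6.360320  c=𝟙ᵀh=52.897691  D=ac−b²=13.429852
λ₁=(c·0.156−b)/D = (52.897691·0.156−6.360320)/13.429852 = 0.140859
λ₂=(a−b·0.156)/D = (1.018637−6.360320·0.156)/13.429852 = 0.001968
w* = 0.140859·g + 0.001968·h:
  w_0 = 0.140859·-0.0585 + 0.001968·8.0011 = 0.0075  (Ford)
  w_1 = 0.140859·2.4084 + 0.001968·17.1937 = 0.3731  (Walmart)
  w_2 = 0.140859·3.4327 + 0.001968·15.3559 = 0.5137  (GE)
  w_3 = 0.140859·0.5778 + 0.001968·12.3470 = 0.1057  (Nike)
Σw_i=1.0000  μᵀw=0.1560
σ²=wᵀΣw=λ₁·μ_p+λ₂ = 0.140859·0.156 + 0.001968 = 0.023942 ≈ 0.0239

0.1057


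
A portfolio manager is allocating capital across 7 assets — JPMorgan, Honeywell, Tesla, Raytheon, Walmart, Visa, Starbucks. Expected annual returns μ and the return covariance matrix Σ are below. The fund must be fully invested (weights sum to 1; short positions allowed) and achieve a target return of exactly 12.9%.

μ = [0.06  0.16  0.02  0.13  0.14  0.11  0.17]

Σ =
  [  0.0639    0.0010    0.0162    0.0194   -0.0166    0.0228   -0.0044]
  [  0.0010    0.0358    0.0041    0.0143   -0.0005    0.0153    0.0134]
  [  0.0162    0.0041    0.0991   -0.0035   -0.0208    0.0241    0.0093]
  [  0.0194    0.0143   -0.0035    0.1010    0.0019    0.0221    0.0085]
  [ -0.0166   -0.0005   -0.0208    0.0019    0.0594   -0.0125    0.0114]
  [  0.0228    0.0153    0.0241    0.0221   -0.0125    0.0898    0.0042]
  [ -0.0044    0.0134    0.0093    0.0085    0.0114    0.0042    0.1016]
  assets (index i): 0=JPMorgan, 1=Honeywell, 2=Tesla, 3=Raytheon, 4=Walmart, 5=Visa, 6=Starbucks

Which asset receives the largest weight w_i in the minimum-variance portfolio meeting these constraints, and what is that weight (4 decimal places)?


Honeywell (0.3586)

p=Σ⁻¹μ = [1.3590  3.8252  0.2230  0.2703  2.7682  0.4471  0.8555]
q=Σ⁻¹𝟙 = [17.8496  23.2919  10.7022  2.2036  25.5965  2.6249  3.3990]
a=μᵀp=1.315334  b=𝟙ᵀp=9.748279  c=𝟙ᵀq=85.667769  D=ac−b²=17.652810
λ₁=(c·0.129−b)/D = (85.667769·0.129−9.748279)/17.652810 = 0.073805
λ₂=(a−b·0.129)/D = (1.315334−9.748279·0.129)/17.652810 = 0.003275
w* = 0.073805·p + 0.003275·q:
  w_0 = 0.073805·1.3590 + 0.003275·17.8496 = 0.1588  (JPMorgan)
  w_1 = 0.073805·3.8252 + 0.003275·23.2919 = 0.3586  (Honeywell)
  w_2 = 0.073805·0.2230 + 0.003275·10.7022 = 0.0515  (Tesla)
  w_3 = 0.073805·0.2703 + 0.003275·2.2036 = 0.0272  (Raytheon)
  w_4 = 0.073805·2.7682 + 0.003275·25.5965 = 0.2881  (Walmart)
  w_5 = 0.073805·0.4471 + 0.003275·2.6249 = 0.0416  (Visa)
  w_6 = 0.073805·0.8555 + 0.003275·3.3990 = 0.0743  (Starbucks)
Σw_i=1.0000  μᵀw=0.1290
σ²=wᵀΣw=λ₁·μ_p+λ₂ = 0.073805·0.129 + 0.003275 = 0.012795 ≈ 0.0128
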